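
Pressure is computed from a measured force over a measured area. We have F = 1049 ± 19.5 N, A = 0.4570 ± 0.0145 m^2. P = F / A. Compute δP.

84.4 Pa

For a monomial P ∝ F, A^-1, fractional errors add in quadrature:
  (1·δF/F)² = (1×0.0186)² = 0.000346;  (-1·δA/A)² = (-1×0.0317)² = 0.00101
δP/P = √(0.00135) = 0.0368
P = 2295 Pa, so δP = 0.0368 × 2295 = 84.4 Pa.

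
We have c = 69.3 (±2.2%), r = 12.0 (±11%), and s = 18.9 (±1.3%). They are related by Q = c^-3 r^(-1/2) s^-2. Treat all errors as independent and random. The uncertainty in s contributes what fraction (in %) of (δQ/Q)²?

(δQ/Q)² = (-3·δc/c)² + (−½·δr/r)² + (-2·δs/s)²
  c term: (-3×0.0220)² = 0.00436
  r term: (-0.5×0.110)² = 0.00302
  s term: (-2×0.0130)² = 0.000676
Total = 0.00806. Share from s = 0.000676/0.00806 = 0.0839.

8.39%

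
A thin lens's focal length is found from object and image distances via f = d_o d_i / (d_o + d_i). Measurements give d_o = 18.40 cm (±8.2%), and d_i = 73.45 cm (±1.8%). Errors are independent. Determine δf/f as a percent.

6.57%

∂f/∂d_o = (d_i/(d_o+d_i))² = 0.639;  ∂f/∂d_i = (d_o/(d_o+d_i))² = 0.0401
δf = √((∂f/∂d_o · δd_o)² + (∂f/∂d_i · δd_i)²) = √(0.931 + 0.00282) = 0.966 cm
f = 14.71 cm, so δf/f = 0.966/14.71 = 0.0657.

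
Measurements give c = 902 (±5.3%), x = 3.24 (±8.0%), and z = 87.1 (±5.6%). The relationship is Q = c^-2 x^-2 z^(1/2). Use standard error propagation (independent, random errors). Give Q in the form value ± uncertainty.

(1.09 ± 0.212) × 10^-6

Each factor contributes (exponent × relative error)² to (δQ/Q)²:
  (-2·δc/c)² = (-2×0.0530)² = 0.0112;  (-2·δx/x)² = (-2×0.0800)² = 0.0256;  (½·δz/z)² = (0.5×0.0560)² = 0.000784
δQ/Q = √(0.0376) = 0.194
Q = 1.09e-06, so δQ = 0.194 × 1.09e-06 = 2.12e-07.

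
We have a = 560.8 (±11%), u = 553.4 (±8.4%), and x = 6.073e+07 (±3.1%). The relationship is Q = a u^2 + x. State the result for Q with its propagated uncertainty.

(2.325 ± 0.345) × 10^8

Let p = a·u^2 = 1.717e+08. δp/p = √((1·δa/a)² + (2·δu/u)²) = √(0.0121 + 0.0282) = 0.201, so δp = 3.45e+07.
Q = p + x: δQ = √(δp² + δx²) = √(1.19e+15 + 3.54e+12) = 3.45e+07
Q = 2.325e+08.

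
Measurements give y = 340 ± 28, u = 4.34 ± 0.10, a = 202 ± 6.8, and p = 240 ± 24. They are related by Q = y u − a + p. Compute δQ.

129

Let w = y·u = 1480. δw/w = √((1·δy/y)² + (1·δu/u)²) = √(0.00678 + 0.000531) = 0.0855, so δw = 126.
Q = w − a + p: δQ = √(δw² + δa² + δp²) = √(15900 + 46.2 + 576) = 129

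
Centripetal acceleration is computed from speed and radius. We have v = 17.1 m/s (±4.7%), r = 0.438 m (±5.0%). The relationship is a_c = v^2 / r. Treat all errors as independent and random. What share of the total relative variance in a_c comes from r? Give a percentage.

(δa_c/a_c)² = (2·δv/v)² + (-1·δr/r)²
  v term: (2×0.0470)² = 0.00884
  r term: (-1×0.0500)² = 0.00250
Total = 0.0113. Share from r = 0.00250/0.0113 = 0.221.

22.1%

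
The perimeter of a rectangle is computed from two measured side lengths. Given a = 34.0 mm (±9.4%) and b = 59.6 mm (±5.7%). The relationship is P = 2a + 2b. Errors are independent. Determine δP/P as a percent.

Sums and differences: (δP)² = Σ (cᵢ δxᵢ)².
  (2·δa)² = 40.9;  (2·δb)² = 46.2
δP = √(87.0) = 9.33 mm
P = 187 mm, so δP/P = 9.33/187 = 0.0498.

4.98%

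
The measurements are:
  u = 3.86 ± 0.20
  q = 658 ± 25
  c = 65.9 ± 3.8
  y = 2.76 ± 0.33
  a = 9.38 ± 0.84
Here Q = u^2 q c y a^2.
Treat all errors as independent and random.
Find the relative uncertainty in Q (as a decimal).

For a monomial Q ∝ u^2, q, c, y, a^2, fractional errors add in quadrature:
  (2·δu/u)² = (2×0.0518)² = 0.0107;  (1·δq/q)² = (1×0.0380)² = 0.00144;  (1·δc/c)² = (1×0.0577)² = 0.00333;  (1·δy/y)² = (1×0.120)² = 0.0143;  (2·δa/a)² = (2×0.0896)² = 0.0321
δQ/Q = √(0.0619) = 0.249

0.249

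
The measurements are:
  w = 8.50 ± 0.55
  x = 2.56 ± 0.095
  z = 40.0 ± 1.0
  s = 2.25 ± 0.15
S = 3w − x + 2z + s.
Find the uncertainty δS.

For a sum/difference, combine absolute errors in quadrature:
  (3·δw)² = 2.72;  (δx)² = 0.00903;  (2·δz)² = 4.00;  (δs)² = 0.0225
δS = √(6.75) = 2.60

2.60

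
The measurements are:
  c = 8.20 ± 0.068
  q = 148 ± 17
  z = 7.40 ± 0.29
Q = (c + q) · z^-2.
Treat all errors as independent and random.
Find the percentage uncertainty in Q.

Let u = c + q = 156. δu = √(δc² + δq²) = √(0.00462 + 289) = 17.0, so δu/u = 0.109.
Q is then a monomial in u, z:
δQ/Q = √((δu/u)² + (-2·δz/z)²) = √(0.0118 + 0.00614) = 0.134

13.4%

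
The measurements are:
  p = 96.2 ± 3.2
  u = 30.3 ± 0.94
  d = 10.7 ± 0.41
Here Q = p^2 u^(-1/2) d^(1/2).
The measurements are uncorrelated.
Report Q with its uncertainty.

Relative error in a monomial: (δQ/Q)² = Σ (nᵢ · δxᵢ/xᵢ)².
  (2·δp/p)² = (2×0.0333)² = 0.00443;  (−½·δu/u)² = (-0.5×0.0310)² = 0.000241;  (½·δd/d)² = (0.5×0.0383)² = 0.000367
δQ/Q = √(0.00503) = 0.0709
Q = 5500, so δQ = 0.0709 × 5500 = 390.

5500 ± 390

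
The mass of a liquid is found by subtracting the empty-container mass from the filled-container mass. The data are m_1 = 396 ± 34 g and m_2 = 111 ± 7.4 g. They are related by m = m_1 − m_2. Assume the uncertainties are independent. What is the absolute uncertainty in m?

Absolute uncertainties add in quadrature for a linear combination:
  (δm_1)² = 1160;  (δm_2)² = 54.8
δm = √(1210) = 34.8 g

34.8 g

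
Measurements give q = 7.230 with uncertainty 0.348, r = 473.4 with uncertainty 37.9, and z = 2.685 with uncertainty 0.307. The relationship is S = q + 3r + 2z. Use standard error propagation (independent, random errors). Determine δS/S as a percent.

7.94%

For a sum/difference, combine absolute errors in quadrature:
  (δq)² = 0.121;  (3·δr)² = 12900;  (2·δz)² = 0.377
δS = √(12900) = 114
S = 1433, so δS/S = 114/1433 = 0.0794.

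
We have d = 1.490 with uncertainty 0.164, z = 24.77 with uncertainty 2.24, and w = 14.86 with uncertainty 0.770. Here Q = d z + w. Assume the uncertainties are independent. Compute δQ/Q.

0.103

Let p = d·z = 36.91. δp/p = √((1·δd/d)² + (1·δz/z)²) = √(0.0121 + 0.00818) = 0.142, so δp = 5.26.
Q = p + w: δQ = √(δp² + δw²) = √(27.6 + 0.593) = 5.31
Q = 51.77, so δQ/Q = 5.31/51.77 = 0.103.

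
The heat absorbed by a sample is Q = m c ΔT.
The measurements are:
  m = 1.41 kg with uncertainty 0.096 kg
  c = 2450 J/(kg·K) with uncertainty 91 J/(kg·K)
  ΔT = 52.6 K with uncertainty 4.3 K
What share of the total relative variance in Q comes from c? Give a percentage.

(δQ/Q)² = (1·δm/m)² + (1·δc/c)² + (1·δΔT/ΔT)²
  m term: (1×0.0681)² = 0.00464
  c term: (1×0.0371)² = 0.00138
  ΔT term: (1×0.0817)² = 0.00668
Total = 0.0127. Share from c = 0.00138/0.0127 = 0.109.

10.9%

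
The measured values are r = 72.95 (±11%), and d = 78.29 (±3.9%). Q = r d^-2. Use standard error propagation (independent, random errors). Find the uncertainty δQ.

0.00160

Each factor contributes (exponent × relative error)² to (δQ/Q)²:
  (1·δr/r)² = (1×0.110)² = 0.0121;  (-2·δd/d)² = (-2×0.0390)² = 0.00608
δQ/Q = √(0.0182) = 0.135
Q = 0.01190, so δQ = 0.135 × 0.01190 = 0.00160.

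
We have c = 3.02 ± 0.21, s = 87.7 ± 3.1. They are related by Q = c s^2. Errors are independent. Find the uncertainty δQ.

2300

Since Q is a product/quotient, work with relative uncertainties:
  (1·δc/c)² = (1×0.0695)² = 0.00484;  (2·δs/s)² = (2×0.0353)² = 0.00500
δQ/Q = √(0.00983) = 0.0992
Q = 23200, so δQ = 0.0992 × 23200 = 2300.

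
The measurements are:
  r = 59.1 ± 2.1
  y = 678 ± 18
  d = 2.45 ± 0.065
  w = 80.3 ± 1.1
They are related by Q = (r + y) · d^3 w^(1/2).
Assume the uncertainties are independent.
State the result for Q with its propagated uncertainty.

97100 ± 8120

Let u = r + y = 737. δu = √(δr² + δy²) = √(4.41 + 324) = 18.1, so δu/u = 0.0246.
Q is then a monomial in u, d, w:
δQ/Q = √((δu/u)² + (3·δd/d)² + (½·δw/w)²) = √(0.000604 + 0.00633 + 4.69e-05) = 0.0836
Q = 97100, so δQ = 0.0836 × 97100 = 8120.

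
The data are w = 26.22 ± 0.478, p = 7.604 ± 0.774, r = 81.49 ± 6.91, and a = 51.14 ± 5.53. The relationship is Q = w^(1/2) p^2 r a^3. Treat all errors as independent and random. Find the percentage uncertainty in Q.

Each factor contributes (exponent × relative error)² to (δQ/Q)²:
  (½·δw/w)² = (0.5×0.0182)² = 8.31e-05;  (2·δp/p)² = (2×0.102)² = 0.0414;  (1·δr/r)² = (1×0.0848)² = 0.00719;  (3·δa/a)² = (3×0.108)² = 0.105
δQ/Q = √(0.154) = 0.392

39.2%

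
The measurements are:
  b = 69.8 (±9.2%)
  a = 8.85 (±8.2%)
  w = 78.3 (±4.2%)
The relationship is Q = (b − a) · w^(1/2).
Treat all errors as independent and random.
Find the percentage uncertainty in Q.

Let u = b − a = 60.9. δu = √(δb² + δa²) = √(41.2 + 0.527) = 6.46, so δu/u = 0.106.
Q is then a monomial in u, w:
δQ/Q = √((δu/u)² + (½·δw/w)²) = √(0.0112 + 0.000441) = 0.108

10.8%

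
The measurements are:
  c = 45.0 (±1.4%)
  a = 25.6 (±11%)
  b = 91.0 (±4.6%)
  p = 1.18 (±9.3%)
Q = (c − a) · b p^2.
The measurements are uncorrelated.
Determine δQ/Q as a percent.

24.3%

Let u = c − a = 19.4. δu = √(δc² + δa²) = √(0.397 + 7.93) = 2.89, so δu/u = 0.149.
Q is then a monomial in u, b, p:
δQ/Q = √((δu/u)² + (1·δb/b)² + (2·δp/p)²) = √(0.0221 + 0.00212 + 0.0346) = 0.243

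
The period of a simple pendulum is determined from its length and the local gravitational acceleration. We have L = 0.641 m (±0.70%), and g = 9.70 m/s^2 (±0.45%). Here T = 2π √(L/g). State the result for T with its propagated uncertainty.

For a monomial T ∝ L^(1/2), g^(-1/2), fractional errors add in quadrature:
  (½·δL/L)² = (0.5×0.00700)² = 1.22e-05;  (−½·δg/g)² = (-0.5×0.00450)² = 5.06e-06
δT/T = √(1.73e-05) = 0.00416
T = 1.62 s, so δT = 0.00416 × 1.62 = 0.00672 s.

1.62 ± 0.00672 s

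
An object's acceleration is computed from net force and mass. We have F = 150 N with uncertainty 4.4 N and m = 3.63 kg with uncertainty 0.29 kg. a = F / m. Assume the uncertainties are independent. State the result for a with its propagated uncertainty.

41.3 ± 3.52 m/s^2

For a monomial a ∝ F, m^-1, fractional errors add in quadrature:
  (1·δF/F)² = (1×0.0293)² = 0.000860;  (-1·δm/m)² = (-1×0.0799)² = 0.00638
δa/a = √(0.00724) = 0.0851
a = 41.3 m/s^2, so δa = 0.0851 × 41.3 = 3.52 m/s^2.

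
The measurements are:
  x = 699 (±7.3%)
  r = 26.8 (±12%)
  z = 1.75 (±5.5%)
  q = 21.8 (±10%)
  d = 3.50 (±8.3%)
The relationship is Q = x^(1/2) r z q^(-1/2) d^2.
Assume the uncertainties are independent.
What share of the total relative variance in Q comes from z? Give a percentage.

(δQ/Q)² = (½·δx/x)² + (1·δr/r)² + (1·δz/z)² + (−½·δq/q)² + (2·δd/d)²
  x term: (0.5×0.0730)² = 0.00133
  r term: (1×0.120)² = 0.0144
  z term: (1×0.0550)² = 0.00302
  q term: (-0.5×0.100)² = 0.00250
  d term: (2×0.0830)² = 0.0276
Total = 0.0488. Share from z = 0.00302/0.0488 = 0.0620.

6.20%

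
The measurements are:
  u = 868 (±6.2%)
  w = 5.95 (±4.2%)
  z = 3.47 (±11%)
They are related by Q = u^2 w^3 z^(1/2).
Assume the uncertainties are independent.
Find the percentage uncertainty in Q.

Each factor contributes (exponent × relative error)² to (δQ/Q)²:
  (2·δu/u)² = (2×0.0620)² = 0.0154;  (3·δw/w)² = (3×0.0420)² = 0.0159;  (½·δz/z)² = (0.5×0.110)² = 0.00302
δQ/Q = √(0.0343) = 0.185

18.5%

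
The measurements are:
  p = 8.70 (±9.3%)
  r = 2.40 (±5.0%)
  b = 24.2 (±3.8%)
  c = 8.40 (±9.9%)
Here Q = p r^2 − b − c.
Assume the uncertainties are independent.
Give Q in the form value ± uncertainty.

17.5 ± 6.95

Let w = p·r^2 = 50.1. δw/w = √((1·δp/p)² + (2·δr/r)²) = √(0.00865 + 0.0100) = 0.137, so δw = 6.84.
Q = w − b − c: δQ = √(δw² + δb² + δc²) = √(46.8 + 0.846 + 0.692) = 6.95
Q = 17.5.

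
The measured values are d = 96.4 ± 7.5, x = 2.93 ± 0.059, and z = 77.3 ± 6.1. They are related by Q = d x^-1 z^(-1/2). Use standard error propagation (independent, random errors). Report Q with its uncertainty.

Since Q is a product/quotient, work with relative uncertainties:
  (1·δd/d)² = (1×0.0778)² = 0.00605;  (-1·δx/x)² = (-1×0.0201)² = 0.000405;  (−½·δz/z)² = (-0.5×0.0789)² = 0.00156
δQ/Q = √(0.00802) = 0.0895
Q = 3.74, so δQ = 0.0895 × 3.74 = 0.335.

3.74 ± 0.335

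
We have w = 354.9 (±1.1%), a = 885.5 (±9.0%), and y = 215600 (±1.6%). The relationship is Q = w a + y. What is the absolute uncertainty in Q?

Let p = w·a = 314300. δp/p = √((1·δw/w)² + (1·δa/a)²) = √(0.000121 + 0.00810) = 0.0907, so δp = 28500.
Q = p + y: δQ = √(δp² + δy²) = √(8.12e+08 + 1.19e+07) = 28700

28700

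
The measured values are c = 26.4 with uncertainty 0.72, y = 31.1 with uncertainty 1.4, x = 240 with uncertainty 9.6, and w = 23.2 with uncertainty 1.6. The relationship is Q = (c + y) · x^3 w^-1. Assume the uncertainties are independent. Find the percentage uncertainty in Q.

14.1%

Let u = c + y = 57.5. δu = √(δc² + δy²) = √(0.518 + 1.96) = 1.57, so δu/u = 0.0274.
Q is then a monomial in u, x, w:
δQ/Q = √((δu/u)² + (3·δx/x)² + (-1·δw/w)²) = √(0.000750 + 0.0144 + 0.00476) = 0.141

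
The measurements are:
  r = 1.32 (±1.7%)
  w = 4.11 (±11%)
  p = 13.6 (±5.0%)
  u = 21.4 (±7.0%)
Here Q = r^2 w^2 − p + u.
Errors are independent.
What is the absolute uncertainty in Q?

Let h = r^2·w^2 = 29.4. δh/h = √((2·δr/r)² + (2·δw/w)²) = √(0.00116 + 0.0484) = 0.223, so δh = 6.55.
Q = h − p + u: δQ = √(δh² + δp² + δu²) = √(42.9 + 0.462 + 2.24) = 6.76

6.76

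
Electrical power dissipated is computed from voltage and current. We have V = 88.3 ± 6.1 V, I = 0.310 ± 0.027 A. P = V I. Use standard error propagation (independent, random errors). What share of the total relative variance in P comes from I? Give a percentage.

(δP/P)² = (1·δV/V)² + (1·δI/I)²
  V term: (1×0.0691)² = 0.00477
  I term: (1×0.0871)² = 0.00759
Total = 0.0124. Share from I = 0.00759/0.0124 = 0.614.

61.4%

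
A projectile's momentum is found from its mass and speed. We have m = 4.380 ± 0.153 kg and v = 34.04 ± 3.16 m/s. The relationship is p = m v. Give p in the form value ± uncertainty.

Relative error in a monomial: (δp/p)² = Σ (nᵢ · δxᵢ/xᵢ)².
  (1·δm/m)² = (1×0.0349)² = 0.00122;  (1·δv/v)² = (1×0.0928)² = 0.00862
δp/p = √(0.00984) = 0.0992
p = 149.1 kg·m/s, so δp = 0.0992 × 149.1 = 14.8 kg·m/s.

149.1 ± 14.8 kg·m/s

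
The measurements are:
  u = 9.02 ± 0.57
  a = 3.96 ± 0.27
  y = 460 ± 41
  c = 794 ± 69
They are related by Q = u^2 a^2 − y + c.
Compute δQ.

Let p = u^2·a^2 = 1280. δp/p = √((2·δu/u)² + (2·δa/a)²) = √(0.0160 + 0.0186) = 0.186, so δp = 237.
Q = p − y + c: δQ = √(δp² + δy² + δc²) = √(56300 + 1680 + 4760) = 250

250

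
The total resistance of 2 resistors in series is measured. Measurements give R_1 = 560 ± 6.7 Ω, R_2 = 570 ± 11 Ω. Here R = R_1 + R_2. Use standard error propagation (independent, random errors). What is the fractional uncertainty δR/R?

0.0114

R is a linear combination, so absolute uncertainties add in quadrature:
  (δR_1)² = 44.9;  (δR_2)² = 121
δR = √(166) = 12.9 Ω
R = 1130 Ω, so δR/R = 12.9/1130 = 0.0114.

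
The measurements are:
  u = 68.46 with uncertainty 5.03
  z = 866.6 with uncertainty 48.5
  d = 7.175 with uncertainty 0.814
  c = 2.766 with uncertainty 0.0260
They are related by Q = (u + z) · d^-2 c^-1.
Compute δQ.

1.53

Let w = u + z = 935.1. δw = √(δu² + δz²) = √(25.3 + 2350) = 48.8, so δw/w = 0.0521.
Q is then a monomial in w, d, c:
δQ/Q = √((δw/w)² + (-2·δd/d)² + (-1·δc/c)²) = √(0.00272 + 0.0515 + 8.84e-05) = 0.233
Q = 6.567, so δQ = 0.233 × 6.567 = 1.53.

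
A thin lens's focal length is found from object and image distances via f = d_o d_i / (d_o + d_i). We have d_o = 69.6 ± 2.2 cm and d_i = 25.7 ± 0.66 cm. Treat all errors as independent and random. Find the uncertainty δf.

0.387 cm

∂f/∂d_o = (d_i/(d_o+d_i))² = 0.0727;  ∂f/∂d_i = (d_o/(d_o+d_i))² = 0.533
δf = √((∂f/∂d_o · δd_o)² + (∂f/∂d_i · δd_i)²) = √(0.0256 + 0.124) = 0.387 cm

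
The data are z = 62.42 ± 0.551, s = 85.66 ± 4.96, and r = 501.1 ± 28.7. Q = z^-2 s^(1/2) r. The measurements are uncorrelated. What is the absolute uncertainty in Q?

0.0792

For a monomial Q ∝ z^-2, s^(1/2), r, fractional errors add in quadrature:
  (-2·δz/z)² = (-2×0.00883)² = 0.000312;  (½·δs/s)² = (0.5×0.0579)² = 0.000838;  (1·δr/r)² = (1×0.0573)² = 0.00328
δQ/Q = √(0.00443) = 0.0666
Q = 1.190, so δQ = 0.0666 × 1.190 = 0.0792.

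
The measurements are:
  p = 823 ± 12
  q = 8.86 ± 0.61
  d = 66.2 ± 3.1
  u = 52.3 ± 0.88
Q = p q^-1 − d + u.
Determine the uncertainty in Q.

7.29

Let w = p·q^-1 = 92.9. δw/w = √((1·δp/p)² + (-1·δq/q)²) = √(0.000213 + 0.00474) = 0.0704, so δw = 6.54.
Q = w − d + u: δQ = √(δw² + δd² + δu²) = √(42.7 + 9.61 + 0.774) = 7.29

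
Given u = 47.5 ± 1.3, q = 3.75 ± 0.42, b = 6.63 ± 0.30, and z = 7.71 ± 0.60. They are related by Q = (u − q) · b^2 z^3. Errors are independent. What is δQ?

Let w = u − q = 43.8. δw = √(δu² + δq²) = √(1.69 + 0.176) = 1.37, so δw/w = 0.0312.
Q is then a monomial in w, b, z:
δQ/Q = √((δw/w)² + (2·δb/b)² + (3·δz/z)²) = √(0.000975 + 0.00819 + 0.0545) = 0.252
Q = 8.81e+05, so δQ = 0.252 × 8.81e+05 = 2.22e+05.

2.22e+05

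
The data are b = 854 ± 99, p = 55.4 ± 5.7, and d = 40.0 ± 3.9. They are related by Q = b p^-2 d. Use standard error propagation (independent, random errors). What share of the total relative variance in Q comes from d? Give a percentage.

(δQ/Q)² = (1·δb/b)² + (-2·δp/p)² + (1·δd/d)²
  b term: (1×0.116)² = 0.0134
  p term: (-2×0.103)² = 0.0423
  d term: (1×0.0975)² = 0.00951
Total = 0.0653. Share from d = 0.00951/0.0653 = 0.146.

14.6%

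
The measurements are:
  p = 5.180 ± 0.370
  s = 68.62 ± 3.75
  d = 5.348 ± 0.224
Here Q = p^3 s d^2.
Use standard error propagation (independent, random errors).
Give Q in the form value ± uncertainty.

272800 ± 64500

For a monomial Q ∝ p^3, s, d^2, fractional errors add in quadrature:
  (3·δp/p)² = (3×0.0714)² = 0.0459;  (1·δs/s)² = (1×0.0546)² = 0.00299;  (2·δd/d)² = (2×0.0419)² = 0.00702
δQ/Q = √(0.0559) = 0.236
Q = 272800, so δQ = 0.236 × 272800 = 64500.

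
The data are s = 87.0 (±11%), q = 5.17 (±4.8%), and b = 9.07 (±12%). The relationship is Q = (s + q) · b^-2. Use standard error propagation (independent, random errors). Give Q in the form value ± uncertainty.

Let u = s + q = 92.2. δu = √(δs² + δq²) = √(91.6 + 0.0616) = 9.57, so δu/u = 0.104.
Q is then a monomial in u, b:
δQ/Q = √((δu/u)² + (-2·δb/b)²) = √(0.0108 + 0.0576) = 0.262
Q = 1.12, so δQ = 0.262 × 1.12 = 0.293.

1.12 ± 0.293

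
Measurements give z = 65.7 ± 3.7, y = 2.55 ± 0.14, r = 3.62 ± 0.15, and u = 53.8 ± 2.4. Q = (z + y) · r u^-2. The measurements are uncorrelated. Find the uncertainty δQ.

0.00959

Let w = z + y = 68.2. δw = √(δz² + δy²) = √(13.7 + 0.0196) = 3.70, so δw/w = 0.0543.
Q is then a monomial in w, r, u:
δQ/Q = √((δw/w)² + (1·δr/r)² + (-2·δu/u)²) = √(0.00294 + 0.00172 + 0.00796) = 0.112
Q = 0.0854, so δQ = 0.112 × 0.0854 = 0.00959.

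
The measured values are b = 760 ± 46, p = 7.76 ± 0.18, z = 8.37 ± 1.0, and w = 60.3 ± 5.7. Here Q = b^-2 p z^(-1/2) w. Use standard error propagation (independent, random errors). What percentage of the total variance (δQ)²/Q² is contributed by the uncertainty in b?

(δQ/Q)² = (-2·δb/b)² + (1·δp/p)² + (−½·δz/z)² + (1·δw/w)²
  b term: (-2×0.0605)² = 0.0147
  p term: (1×0.0232)² = 0.000538
  z term: (-0.5×0.119)² = 0.00357
  w term: (1×0.0945)² = 0.00894
Total = 0.0277. Share from b = 0.0147/0.0277 = 0.529.

52.9%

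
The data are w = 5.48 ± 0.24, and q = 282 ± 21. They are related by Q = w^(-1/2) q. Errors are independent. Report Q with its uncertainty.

120 ± 9.35

Relative error in a monomial: (δQ/Q)² = Σ (nᵢ · δxᵢ/xᵢ)².
  (−½·δw/w)² = (-0.5×0.0438)² = 0.000480;  (1·δq/q)² = (1×0.0745)² = 0.00555
δQ/Q = √(0.00603) = 0.0776
Q = 120, so δQ = 0.0776 × 120 = 9.35.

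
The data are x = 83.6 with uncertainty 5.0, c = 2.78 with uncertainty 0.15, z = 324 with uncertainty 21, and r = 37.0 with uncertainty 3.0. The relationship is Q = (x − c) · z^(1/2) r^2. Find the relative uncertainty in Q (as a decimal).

Let u = x − c = 80.8. δu = √(δx² + δc²) = √(25.0 + 0.0225) = 5.00, so δu/u = 0.0619.
Q is then a monomial in u, z, r:
δQ/Q = √((δu/u)² + (½·δz/z)² + (2·δr/r)²) = √(0.00383 + 0.00105 + 0.0263) = 0.177

0.177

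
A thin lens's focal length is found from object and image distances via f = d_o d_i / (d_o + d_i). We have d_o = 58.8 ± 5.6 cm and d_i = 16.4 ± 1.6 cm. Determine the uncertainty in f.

∂f/∂d_o = (d_i/(d_o+d_i))² = 0.0476;  ∂f/∂d_i = (d_o/(d_o+d_i))² = 0.611
δf = √((∂f/∂d_o · δd_o)² + (∂f/∂d_i · δd_i)²) = √(0.0709 + 0.957) = 1.01 cm

1.01 cm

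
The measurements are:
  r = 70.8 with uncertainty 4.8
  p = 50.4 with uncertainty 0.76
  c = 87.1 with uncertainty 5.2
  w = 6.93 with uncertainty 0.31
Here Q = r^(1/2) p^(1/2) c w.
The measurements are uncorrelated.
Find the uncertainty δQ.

2970

For a monomial Q ∝ r^(1/2), p^(1/2), c, w, fractional errors add in quadrature:
  (½·δr/r)² = (0.5×0.0678)² = 0.00115;  (½·δp/p)² = (0.5×0.0151)² = 5.68e-05;  (1·δc/c)² = (1×0.0597)² = 0.00356;  (1·δw/w)² = (1×0.0447)² = 0.00200
δQ/Q = √(0.00677) = 0.0823
Q = 36100, so δQ = 0.0823 × 36100 = 2970.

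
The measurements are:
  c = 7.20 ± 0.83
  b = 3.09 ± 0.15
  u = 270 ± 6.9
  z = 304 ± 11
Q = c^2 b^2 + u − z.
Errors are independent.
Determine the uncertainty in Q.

Let p = c^2·b^2 = 495. δp/p = √((2·δc/c)² + (2·δb/b)²) = √(0.0532 + 0.00943) = 0.250, so δp = 124.
Q = p + u − z: δQ = √(δp² + δu² + δz²) = √(15300 + 47.6 + 121) = 125

125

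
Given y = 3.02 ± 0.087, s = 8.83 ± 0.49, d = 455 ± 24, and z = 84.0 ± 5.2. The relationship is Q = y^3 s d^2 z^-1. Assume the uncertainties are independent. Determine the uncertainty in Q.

95700

Relative error in a monomial: (δQ/Q)² = Σ (nᵢ · δxᵢ/xᵢ)².
  (3·δy/y)² = (3×0.0288)² = 0.00747;  (1·δs/s)² = (1×0.0555)² = 0.00308;  (2·δd/d)² = (2×0.0527)² = 0.0111;  (-1·δz/z)² = (-1×0.0619)² = 0.00383
δQ/Q = √(0.0255) = 0.160
Q = 5.99e+05, so δQ = 0.160 × 5.99e+05 = 95700.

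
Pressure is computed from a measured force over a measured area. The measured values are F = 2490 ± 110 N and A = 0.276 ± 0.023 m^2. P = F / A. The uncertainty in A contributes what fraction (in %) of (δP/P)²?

78.1%

(δP/P)² = (1·δF/F)² + (-1·δA/A)²
  F term: (1×0.0442)² = 0.00195
  A term: (-1×0.0833)² = 0.00694
Total = 0.00890. Share from A = 0.00694/0.00890 = 0.781.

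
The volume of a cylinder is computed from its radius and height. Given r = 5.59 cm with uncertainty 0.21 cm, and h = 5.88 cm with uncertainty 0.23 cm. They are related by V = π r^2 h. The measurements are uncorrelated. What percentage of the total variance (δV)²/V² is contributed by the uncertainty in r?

(δV/V)² = (2·δr/r)² + (1·δh/h)²
  r term: (2×0.0376)² = 0.00565
  h term: (1×0.0391)² = 0.00153
Total = 0.00718. Share from r = 0.00565/0.00718 = 0.787.

78.7%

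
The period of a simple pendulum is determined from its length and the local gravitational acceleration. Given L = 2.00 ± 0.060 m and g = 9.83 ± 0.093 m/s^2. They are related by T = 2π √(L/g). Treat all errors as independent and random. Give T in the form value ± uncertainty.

2.83 ± 0.0446 s

Relative error in a monomial: (δT/T)² = Σ (nᵢ · δxᵢ/xᵢ)².
  (½·δL/L)² = (0.5×0.0300)² = 0.000225;  (−½·δg/g)² = (-0.5×0.00946)² = 2.24e-05
δT/T = √(0.000247) = 0.0157
T = 2.83 s, so δT = 0.0157 × 2.83 = 0.0446 s.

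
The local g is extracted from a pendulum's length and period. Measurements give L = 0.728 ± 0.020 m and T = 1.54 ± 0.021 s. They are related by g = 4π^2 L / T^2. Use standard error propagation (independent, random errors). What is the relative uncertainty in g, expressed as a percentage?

3.87%

Since g is a product/quotient, work with relative uncertainties:
  (1·δL/L)² = (1×0.0275)² = 0.000755;  (-2·δT/T)² = (-2×0.0136)² = 0.000744
δg/g = √(0.00150) = 0.0387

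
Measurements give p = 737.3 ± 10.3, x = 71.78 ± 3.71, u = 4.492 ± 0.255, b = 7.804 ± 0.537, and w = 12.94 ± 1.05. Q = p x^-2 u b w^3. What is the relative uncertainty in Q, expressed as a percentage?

Since Q is a product/quotient, work with relative uncertainties:
  (1·δp/p)² = (1×0.0140)² = 0.000195;  (-2·δx/x)² = (-2×0.0517)² = 0.0107;  (1·δu/u)² = (1×0.0568)² = 0.00322;  (1·δb/b)² = (1×0.0688)² = 0.00473;  (3·δw/w)² = (3×0.0811)² = 0.0593
δQ/Q = √(0.0781) = 0.279

27.9%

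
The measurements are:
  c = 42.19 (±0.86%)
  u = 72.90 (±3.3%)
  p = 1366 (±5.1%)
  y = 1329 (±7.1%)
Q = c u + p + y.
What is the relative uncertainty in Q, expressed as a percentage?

2.73%

Let w = c·u = 3076. δw/w = √((1·δc/c)² + (1·δu/u)²) = √(7.4e-05 + 0.00109) = 0.0341, so δw = 105.
Q = w + p + y: δQ = √(δw² + δp² + δy²) = √(11000 + 4850 + 8900) = 157
Q = 5771, so δQ/Q = 157/5771 = 0.0273.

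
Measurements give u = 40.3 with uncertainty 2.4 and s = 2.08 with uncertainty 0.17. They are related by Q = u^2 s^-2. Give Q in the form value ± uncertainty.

375 ± 75.9

For a monomial Q ∝ u^2, s^-2, fractional errors add in quadrature:
  (2·δu/u)² = (2×0.0596)² = 0.0142;  (-2·δs/s)² = (-2×0.0817)² = 0.0267
δQ/Q = √(0.0409) = 0.202
Q = 375, so δQ = 0.202 × 375 = 75.9.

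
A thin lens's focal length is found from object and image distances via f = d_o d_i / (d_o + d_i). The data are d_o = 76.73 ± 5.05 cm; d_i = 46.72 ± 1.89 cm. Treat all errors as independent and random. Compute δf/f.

∂f/∂d_o = (d_i/(d_o+d_i))² = 0.143;  ∂f/∂d_i = (d_o/(d_o+d_i))² = 0.386
δf = √((∂f/∂d_o · δd_o)² + (∂f/∂d_i · δd_i)²) = √(0.523 + 0.533) = 1.03 cm
f = 29.04 cm, so δf/f = 1.03/29.04 = 0.0354.

0.0354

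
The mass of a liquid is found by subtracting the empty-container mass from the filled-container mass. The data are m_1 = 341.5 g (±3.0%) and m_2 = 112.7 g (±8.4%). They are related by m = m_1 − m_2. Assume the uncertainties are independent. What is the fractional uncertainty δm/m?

0.0610

m is a linear combination, so absolute uncertainties add in quadrature:
  (δm_1)² = 105;  (δm_2)² = 89.6
δm = √(195) = 13.9 g
m = 228.8 g, so δm/m = 13.9/228.8 = 0.0610.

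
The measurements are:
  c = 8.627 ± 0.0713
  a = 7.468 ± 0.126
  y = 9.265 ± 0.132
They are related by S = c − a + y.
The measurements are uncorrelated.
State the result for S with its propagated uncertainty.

10.42 ± 0.196

S is a linear combination, so absolute uncertainties add in quadrature:
  (δc)² = 0.00508;  (δa)² = 0.0159;  (δy)² = 0.0174
δS = √(0.0384) = 0.196
S = 10.42.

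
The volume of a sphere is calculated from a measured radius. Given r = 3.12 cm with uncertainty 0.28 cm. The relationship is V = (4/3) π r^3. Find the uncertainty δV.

34.3 cm^3

V ∝ r^3, so δV/V = |3| · δr/r = 3 × 0.0897 = 0.269.
V = 127 cm^3, so δV = 0.269 × 127 = 34.3 cm^3.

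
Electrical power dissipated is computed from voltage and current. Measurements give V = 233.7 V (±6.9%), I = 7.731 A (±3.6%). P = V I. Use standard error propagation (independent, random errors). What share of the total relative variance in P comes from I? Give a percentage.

21.4%

(δP/P)² = (1·δV/V)² + (1·δI/I)²
  V term: (1×0.0690)² = 0.00476
  I term: (1×0.0360)² = 0.00130
Total = 0.00606. Share from I = 0.00130/0.00606 = 0.214.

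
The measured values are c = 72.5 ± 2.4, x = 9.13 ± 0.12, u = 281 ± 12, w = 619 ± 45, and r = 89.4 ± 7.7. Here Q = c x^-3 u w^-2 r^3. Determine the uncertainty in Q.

Each factor contributes (exponent × relative error)² to (δQ/Q)²:
  (1·δc/c)² = (1×0.0331)² = 0.00110;  (-3·δx/x)² = (-3×0.0131)² = 0.00155;  (1·δu/u)² = (1×0.0427)² = 0.00182;  (-2·δw/w)² = (-2×0.0727)² = 0.0211;  (3·δr/r)² = (3×0.0861)² = 0.0668
δQ/Q = √(0.0924) = 0.304
Q = 49.9, so δQ = 0.304 × 49.9 = 15.2.

15.2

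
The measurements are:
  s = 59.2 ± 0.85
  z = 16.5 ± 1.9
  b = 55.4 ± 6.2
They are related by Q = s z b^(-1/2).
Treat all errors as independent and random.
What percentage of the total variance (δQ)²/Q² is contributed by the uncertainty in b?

18.9%

(δQ/Q)² = (1·δs/s)² + (1·δz/z)² + (−½·δb/b)²
  s term: (1×0.0144)² = 0.000206
  z term: (1×0.115)² = 0.0133
  b term: (-0.5×0.112)² = 0.00313
Total = 0.0166. Share from b = 0.00313/0.0166 = 0.189.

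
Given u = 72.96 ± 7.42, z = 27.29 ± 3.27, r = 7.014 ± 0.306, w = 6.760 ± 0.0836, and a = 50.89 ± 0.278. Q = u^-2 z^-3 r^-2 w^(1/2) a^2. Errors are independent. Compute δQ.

5.34e-07

Relative error in a monomial: (δQ/Q)² = Σ (nᵢ · δxᵢ/xᵢ)².
  (-2·δu/u)² = (-2×0.102)² = 0.0414;  (-3·δz/z)² = (-3×0.120)² = 0.129;  (-2·δr/r)² = (-2×0.0436)² = 0.00761;  (½·δw/w)² = (0.5×0.0124)² = 3.82e-05;  (2·δa/a)² = (2×0.00546)² = 0.000119
δQ/Q = √(0.178) = 0.422
Q = 1.265e-06, so δQ = 0.422 × 1.265e-06 = 5.34e-07.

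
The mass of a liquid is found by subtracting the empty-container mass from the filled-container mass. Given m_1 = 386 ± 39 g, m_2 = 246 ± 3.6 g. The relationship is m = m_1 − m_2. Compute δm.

39.2 g

Absolute uncertainties add in quadrature for a linear combination:
  (δm_1)² = 1520;  (δm_2)² = 13.0
δm = √(1530) = 39.2 g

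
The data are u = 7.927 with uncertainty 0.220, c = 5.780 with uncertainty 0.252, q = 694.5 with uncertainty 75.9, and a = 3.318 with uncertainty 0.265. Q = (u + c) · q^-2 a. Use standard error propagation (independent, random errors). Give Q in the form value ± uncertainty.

Let w = u + c = 13.71. δw = √(δu² + δc²) = √(0.0484 + 0.0635) = 0.335, so δw/w = 0.0244.
Q is then a monomial in w, q, a:
δQ/Q = √((δw/w)² + (-2·δq/q)² + (1·δa/a)²) = √(0.000596 + 0.0478 + 0.00638) = 0.234
Q = 9.429e-05, so δQ = 0.234 × 9.429e-05 = 2.21e-05.

(9.429 ± 2.21) × 10^-5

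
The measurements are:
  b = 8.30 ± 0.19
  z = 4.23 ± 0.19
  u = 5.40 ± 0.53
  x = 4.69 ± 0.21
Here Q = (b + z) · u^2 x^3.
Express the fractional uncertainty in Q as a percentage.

Let w = b + z = 12.5. δw = √(δb² + δz²) = √(0.0361 + 0.0361) = 0.269, so δw/w = 0.0214.
Q is then a monomial in w, u, x:
δQ/Q = √((δw/w)² + (2·δu/u)² + (3·δx/x)²) = √(0.000460 + 0.0385 + 0.0180) = 0.239

23.9%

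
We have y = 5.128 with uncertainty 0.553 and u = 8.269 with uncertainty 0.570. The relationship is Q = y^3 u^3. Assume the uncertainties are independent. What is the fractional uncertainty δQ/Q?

0.384

Each factor contributes (exponent × relative error)² to (δQ/Q)²:
  (3·δy/y)² = (3×0.108)² = 0.105;  (3·δu/u)² = (3×0.0689)² = 0.0428
δQ/Q = √(0.147) = 0.384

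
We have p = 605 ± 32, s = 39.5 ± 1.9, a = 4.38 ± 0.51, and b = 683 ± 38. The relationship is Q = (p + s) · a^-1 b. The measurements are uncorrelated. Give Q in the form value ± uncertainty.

Let u = p + s = 644. δu = √(δp² + δs²) = √(1020 + 3.61) = 32.1, so δu/u = 0.0497.
Q is then a monomial in u, a, b:
δQ/Q = √((δu/u)² + (-1·δa/a)² + (1·δb/b)²) = √(0.00247 + 0.0136 + 0.00310) = 0.138
Q = 1.01e+05, so δQ = 0.138 × 1.01e+05 = 13900.

(1.01 ± 0.139) × 10^5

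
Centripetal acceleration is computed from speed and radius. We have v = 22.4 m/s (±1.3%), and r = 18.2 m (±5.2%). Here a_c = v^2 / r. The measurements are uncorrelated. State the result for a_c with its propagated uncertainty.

27.6 ± 1.60 m/s^2

a_c is a product of powers, so relative uncertainties combine in quadrature:
  (2·δv/v)² = (2×0.0130)² = 0.000676;  (-1·δr/r)² = (-1×0.0520)² = 0.00270
δa_c/a_c = √(0.00338) = 0.0581
a_c = 27.6 m/s^2, so δa_c = 0.0581 × 27.6 = 1.60 m/s^2.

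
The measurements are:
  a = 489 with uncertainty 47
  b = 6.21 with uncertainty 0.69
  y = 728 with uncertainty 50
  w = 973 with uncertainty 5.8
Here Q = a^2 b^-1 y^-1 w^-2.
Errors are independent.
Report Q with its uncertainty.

For a monomial Q ∝ a^2, b^-1, y^-1, w^-2, fractional errors add in quadrature:
  (2·δa/a)² = (2×0.0961)² = 0.0370;  (-1·δb/b)² = (-1×0.111)² = 0.0123;  (-1·δy/y)² = (-1×0.0687)² = 0.00472;  (-2·δw/w)² = (-2×0.00596)² = 0.000142
δQ/Q = √(0.0542) = 0.233
Q = 5.59e-05, so δQ = 0.233 × 5.59e-05 = 1.3e-05.

(5.59 ± 1.30) × 10^-5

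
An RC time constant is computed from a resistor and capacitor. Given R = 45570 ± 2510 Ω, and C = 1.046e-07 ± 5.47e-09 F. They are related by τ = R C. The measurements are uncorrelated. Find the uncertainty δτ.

0.000362 s

τ is a product of powers, so relative uncertainties combine in quadrature:
  (1·δR/R)² = (1×0.0551)² = 0.00303;  (1·δC/C)² = (1×0.0523)² = 0.00273
δτ/τ = √(0.00577) = 0.0760
τ = 0.004767 s, so δτ = 0.0760 × 0.004767 = 0.000362 s.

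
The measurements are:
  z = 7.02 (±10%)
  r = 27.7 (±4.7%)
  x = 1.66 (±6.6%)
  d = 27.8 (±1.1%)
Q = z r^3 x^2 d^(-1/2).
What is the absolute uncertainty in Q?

17000

Relative error in a monomial: (δQ/Q)² = Σ (nᵢ · δxᵢ/xᵢ)².
  (1·δz/z)² = (1×0.100)² = 0.0100;  (3·δr/r)² = (3×0.0470)² = 0.0199;  (2·δx/x)² = (2×0.0660)² = 0.0174;  (−½·δd/d)² = (-0.5×0.0110)² = 3.03e-05
δQ/Q = √(0.0473) = 0.218
Q = 78000, so δQ = 0.218 × 78000 = 17000.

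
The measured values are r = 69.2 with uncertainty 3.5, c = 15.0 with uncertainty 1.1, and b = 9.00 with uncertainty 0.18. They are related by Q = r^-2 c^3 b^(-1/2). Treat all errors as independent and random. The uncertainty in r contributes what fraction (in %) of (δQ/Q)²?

17.4%

(δQ/Q)² = (-2·δr/r)² + (3·δc/c)² + (−½·δb/b)²
  r term: (-2×0.0506)² = 0.0102
  c term: (3×0.0733)² = 0.0484
  b term: (-0.5×0.0200)² = 0.000100
Total = 0.0587. Share from r = 0.0102/0.0587 = 0.174.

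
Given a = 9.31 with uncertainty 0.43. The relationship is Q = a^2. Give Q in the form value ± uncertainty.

For a monomial Q ∝ a^2, fractional errors add in quadrature:
  (2·δa/a)² = (2×0.0462)² = 0.00853
δQ/Q = √(0.00853) = 0.0924
Q = 86.7, so δQ = 0.0924 × 86.7 = 8.01.

86.7 ± 8.01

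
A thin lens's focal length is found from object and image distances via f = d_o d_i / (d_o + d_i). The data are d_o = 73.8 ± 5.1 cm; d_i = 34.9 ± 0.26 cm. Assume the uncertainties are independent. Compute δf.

0.539 cm

∂f/∂d_o = (d_i/(d_o+d_i))² = 0.103;  ∂f/∂d_i = (d_o/(d_o+d_i))² = 0.461
δf = √((∂f/∂d_o · δd_o)² + (∂f/∂d_i · δd_i)²) = √(0.276 + 0.0144) = 0.539 cm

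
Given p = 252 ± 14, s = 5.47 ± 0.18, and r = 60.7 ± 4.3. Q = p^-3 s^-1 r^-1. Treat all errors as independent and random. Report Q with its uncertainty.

Each factor contributes (exponent × relative error)² to (δQ/Q)²:
  (-3·δp/p)² = (-3×0.0556)² = 0.0278;  (-1·δs/s)² = (-1×0.0329)² = 0.00108;  (-1·δr/r)² = (-1×0.0708)² = 0.00502
δQ/Q = √(0.0339) = 0.184
Q = 1.88e-10, so δQ = 0.184 × 1.88e-10 = 3.46e-11.

(1.88 ± 0.346) × 10^-10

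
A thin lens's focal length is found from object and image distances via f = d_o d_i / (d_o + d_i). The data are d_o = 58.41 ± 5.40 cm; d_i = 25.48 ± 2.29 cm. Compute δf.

∂f/∂d_o = (d_i/(d_o+d_i))² = 0.0923;  ∂f/∂d_i = (d_o/(d_o+d_i))² = 0.485
δf = √((∂f/∂d_o · δd_o)² + (∂f/∂d_i · δd_i)²) = √(0.248 + 1.23) = 1.22 cm

1.22 cm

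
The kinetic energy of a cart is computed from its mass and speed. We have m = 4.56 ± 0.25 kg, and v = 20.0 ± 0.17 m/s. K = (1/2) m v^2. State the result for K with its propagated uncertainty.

Each factor contributes (exponent × relative error)² to (δK/K)²:
  (1·δm/m)² = (1×0.0548)² = 0.00301;  (2·δv/v)² = (2×0.00850)² = 0.000289
δK/K = √(0.00329) = 0.0574
K = 912 J, so δK = 0.0574 × 912 = 52.3 J.

912 ± 52.3 J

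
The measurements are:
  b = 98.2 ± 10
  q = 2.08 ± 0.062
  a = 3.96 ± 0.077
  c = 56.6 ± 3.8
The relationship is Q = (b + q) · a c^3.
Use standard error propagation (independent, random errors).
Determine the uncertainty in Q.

Let u = b + q = 100. δu = √(δb² + δq²) = √(100 + 0.00384) = 10.0, so δu/u = 0.0997.
Q is then a monomial in u, a, c:
δQ/Q = √((δu/u)² + (1·δa/a)² + (3·δc/c)²) = √(0.00994 + 0.000378 + 0.0406) = 0.226
Q = 7.2e+07, so δQ = 0.226 × 7.2e+07 = 1.62e+07.

1.62e+07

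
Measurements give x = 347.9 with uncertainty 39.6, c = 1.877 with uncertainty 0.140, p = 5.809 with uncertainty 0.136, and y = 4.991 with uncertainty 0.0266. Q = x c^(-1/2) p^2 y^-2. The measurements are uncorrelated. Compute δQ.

Since Q is a product/quotient, work with relative uncertainties:
  (1·δx/x)² = (1×0.114)² = 0.0130;  (−½·δc/c)² = (-0.5×0.0746)² = 0.00139;  (2·δp/p)² = (2×0.0234)² = 0.00219;  (-2·δy/y)² = (-2×0.00533)² = 0.000114
δQ/Q = √(0.0167) = 0.129
Q = 344.0, so δQ = 0.129 × 344.0 = 44.4.

44.4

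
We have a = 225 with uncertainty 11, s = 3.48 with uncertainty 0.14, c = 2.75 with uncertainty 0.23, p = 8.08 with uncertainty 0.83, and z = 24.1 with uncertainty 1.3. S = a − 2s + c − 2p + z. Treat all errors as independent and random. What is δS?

Each term contributes (cᵢ δxᵢ)² to (δS)²:
  (δa)² = 121;  (2·δs)² = 0.0784;  (δc)² = 0.0529;  (2·δp)² = 2.76;  (δz)² = 1.69
δS = √(126) = 11.2

11.2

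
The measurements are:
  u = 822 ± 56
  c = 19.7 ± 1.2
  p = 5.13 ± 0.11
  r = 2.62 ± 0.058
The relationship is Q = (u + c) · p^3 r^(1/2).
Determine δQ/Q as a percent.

9.32%

Let w = u + c = 842. δw = √(δu² + δc²) = √(3140 + 1.44) = 56.0, so δw/w = 0.0665.
Q is then a monomial in w, p, r:
δQ/Q = √((δw/w)² + (3·δp/p)² + (½·δr/r)²) = √(0.00443 + 0.00414 + 0.000123) = 0.0932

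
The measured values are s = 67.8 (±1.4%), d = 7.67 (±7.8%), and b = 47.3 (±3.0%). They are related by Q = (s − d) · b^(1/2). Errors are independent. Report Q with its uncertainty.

414 ± 9.90

Let u = s − d = 60.1. δu = √(δs² + δd²) = √(0.901 + 0.358) = 1.12, so δu/u = 0.0187.
Q is then a monomial in u, b:
δQ/Q = √((δu/u)² + (½·δb/b)²) = √(0.000348 + 0.000225) = 0.0239
Q = 414, so δQ = 0.0239 × 414 = 9.90.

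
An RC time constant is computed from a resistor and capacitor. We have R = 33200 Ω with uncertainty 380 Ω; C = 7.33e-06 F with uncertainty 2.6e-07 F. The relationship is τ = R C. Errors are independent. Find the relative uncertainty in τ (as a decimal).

Products/powers → add relative errors in quadrature, weighted by exponent:
  (1·δR/R)² = (1×0.0114)² = 0.000131;  (1·δC/C)² = (1×0.0355)² = 0.00126
δτ/τ = √(0.00139) = 0.0373

0.0373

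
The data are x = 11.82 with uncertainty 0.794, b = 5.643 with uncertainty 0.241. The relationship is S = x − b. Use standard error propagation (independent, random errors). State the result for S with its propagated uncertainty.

Sums and differences: (δS)² = Σ (cᵢ δxᵢ)².
  (δx)² = 0.630;  (δb)² = 0.0581
δS = √(0.689) = 0.830
S = 6.177.

6.177 ± 0.830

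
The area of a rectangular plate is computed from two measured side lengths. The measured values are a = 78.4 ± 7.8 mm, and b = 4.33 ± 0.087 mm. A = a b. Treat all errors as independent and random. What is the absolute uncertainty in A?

34.5 mm^2

For a monomial A ∝ a, b, fractional errors add in quadrature:
  (1·δa/a)² = (1×0.0995)² = 0.00990;  (1·δb/b)² = (1×0.0201)² = 0.000404
δA/A = √(0.0103) = 0.101
A = 339 mm^2, so δA = 0.101 × 339 = 34.5 mm^2.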